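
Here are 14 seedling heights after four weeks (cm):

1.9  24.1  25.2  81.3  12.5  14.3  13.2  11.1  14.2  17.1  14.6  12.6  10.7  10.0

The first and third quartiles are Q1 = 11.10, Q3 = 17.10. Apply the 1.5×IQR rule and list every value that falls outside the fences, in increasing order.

1.9, 81.3

IQR = Q3 − Q1 = 17.10 − 11.10 = 6.00.
Lower fence = Q1 − 1.5·IQR = 11.10 − 9.00 = 2.10.
Upper fence = Q3 + 1.5·IQR = 17.10 + 9.00 = 26.10.
1.9 < 2.10 → outlier.
81.3 > 26.10 → outlier.
All remaining values lie within [2.10, 26.10].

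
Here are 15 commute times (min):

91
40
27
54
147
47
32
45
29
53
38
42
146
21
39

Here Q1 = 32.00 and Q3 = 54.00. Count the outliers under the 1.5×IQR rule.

3

IQR = 22.00; fences at 32.00 − 33.00 = -1.00 and 54.00 + 33.00 = 87.00.
Outside the cutoffs: 91, 146, 147.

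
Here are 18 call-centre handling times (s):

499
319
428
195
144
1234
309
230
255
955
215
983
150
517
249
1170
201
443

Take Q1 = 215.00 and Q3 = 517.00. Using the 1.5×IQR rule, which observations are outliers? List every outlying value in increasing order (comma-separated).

IQR = Q3 − Q1 = 517.00 − 215.00 = 302.00.
Lower fence = Q1 − 1.5·IQR = 215.00 − 453.00 = -238.00.
Upper fence = Q3 + 1.5·IQR = 517.00 + 453.00 = 970.00.
983 > 970.00 → outlier.
1170 > 970.00 → outlier.
1234 > 970.00 → outlier.
All remaining values lie within [-238.00, 970.00].

983, 1170, 1234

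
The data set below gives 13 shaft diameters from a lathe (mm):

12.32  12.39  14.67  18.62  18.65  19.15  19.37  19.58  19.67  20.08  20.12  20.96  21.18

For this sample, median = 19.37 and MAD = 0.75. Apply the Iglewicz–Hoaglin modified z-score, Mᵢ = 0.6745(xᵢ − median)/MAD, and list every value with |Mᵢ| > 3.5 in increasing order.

|Mᵢ| > 3.5 ⇔ |xᵢ − 19.37| > 3.5·0.75/0.6745 = 3.89.
So outliers lie outside [15.48, 23.26].
12.32: M = -6.34 → outlier.
12.39: M = -6.28 → outlier.
14.67: M = -4.23 → outlier.

12.32, 12.39, 14.67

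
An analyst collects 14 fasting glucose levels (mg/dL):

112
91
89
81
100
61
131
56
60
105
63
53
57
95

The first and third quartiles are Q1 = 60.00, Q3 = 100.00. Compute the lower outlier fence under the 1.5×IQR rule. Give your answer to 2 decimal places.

IQR = Q3 − Q1 = 100.00 − 60.00 = 40.00.
Lower fence = Q1 − 1.5·IQR = 60.00 − 60.00 = 0.00.
Upper fence = Q3 + 1.5·IQR = 100.00 + 60.00 = 160.00.

0.00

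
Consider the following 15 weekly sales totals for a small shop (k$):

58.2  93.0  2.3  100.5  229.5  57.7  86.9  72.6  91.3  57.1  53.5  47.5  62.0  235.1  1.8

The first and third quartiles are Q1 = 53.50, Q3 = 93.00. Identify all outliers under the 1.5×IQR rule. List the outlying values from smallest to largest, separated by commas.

229.5, 235.1

IQR = Q3 − Q1 = 93.00 − 53.50 = 39.50.
Lower fence = Q1 − 1.5·IQR = 53.50 − 59.25 = -5.75.
Upper fence = Q3 + 1.5·IQR = 93.00 + 59.25 = 152.25.
229.5 > 152.25 → outlier.
235.1 > 152.25 → outlier.
All remaining values lie within [-5.75, 152.25].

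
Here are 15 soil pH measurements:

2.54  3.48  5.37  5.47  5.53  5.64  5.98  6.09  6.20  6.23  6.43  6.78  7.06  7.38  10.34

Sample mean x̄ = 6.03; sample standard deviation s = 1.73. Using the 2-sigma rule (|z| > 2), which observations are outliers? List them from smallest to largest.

2.54, 10.34

Cutoffs at x̄ ± 2s: 6.03 ± 2·1.73 = [2.57, 9.49].
2.54: z = -2.02, |z| > 2 → outlier.
10.34: z = 2.49, |z| > 2 → outlier.
Every other value lies within [2.57, 9.49].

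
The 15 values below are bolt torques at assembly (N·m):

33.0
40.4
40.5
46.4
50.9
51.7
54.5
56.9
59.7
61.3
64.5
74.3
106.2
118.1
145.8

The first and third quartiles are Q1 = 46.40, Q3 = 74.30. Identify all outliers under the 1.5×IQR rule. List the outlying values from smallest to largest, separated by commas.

IQR = Q3 − Q1 = 74.30 − 46.40 = 27.90.
Lower fence = Q1 − 1.5·IQR = 46.40 − 41.85 = 4.55.
Upper fence = Q3 + 1.5·IQR = 74.30 + 41.85 = 116.15.
118.1 > 116.15 → outlier.
145.8 > 116.15 → outlier.
All remaining values lie within [4.55, 116.15].

118.1, 145.8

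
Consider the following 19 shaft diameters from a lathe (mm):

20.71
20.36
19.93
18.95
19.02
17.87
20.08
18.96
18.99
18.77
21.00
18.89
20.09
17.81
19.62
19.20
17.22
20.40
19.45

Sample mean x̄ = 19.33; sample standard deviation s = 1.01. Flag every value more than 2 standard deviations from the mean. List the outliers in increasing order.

Cutoffs at x̄ ± 2s: 19.33 ± 2·1.01 = [17.31, 21.35].
17.22: z = -2.09, |z| > 2 → outlier.
Every other value lies within [17.31, 21.35].

17.22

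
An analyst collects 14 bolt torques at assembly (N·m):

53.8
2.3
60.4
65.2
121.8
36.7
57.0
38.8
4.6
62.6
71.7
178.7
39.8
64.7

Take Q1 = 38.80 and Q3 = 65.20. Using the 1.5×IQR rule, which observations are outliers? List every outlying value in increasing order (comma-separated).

121.8, 178.7

IQR = Q3 − Q1 = 65.20 − 38.80 = 26.40.
Lower fence = Q1 − 1.5·IQR = 38.80 − 39.60 = -0.80.
Upper fence = Q3 + 1.5·IQR = 65.20 + 39.60 = 104.80.
121.8 > 104.80 → outlier.
178.7 > 104.80 → outlier.
All remaining values lie within [-0.80, 104.80].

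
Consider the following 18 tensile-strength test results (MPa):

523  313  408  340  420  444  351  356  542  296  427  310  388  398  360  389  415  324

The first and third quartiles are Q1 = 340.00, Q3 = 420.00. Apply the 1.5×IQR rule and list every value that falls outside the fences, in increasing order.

IQR = Q3 − Q1 = 420.00 − 340.00 = 80.00.
Lower fence = Q1 − 1.5·IQR = 340.00 − 120.00 = 220.00.
Upper fence = Q3 + 1.5·IQR = 420.00 + 120.00 = 540.00.
542 > 540.00 → outlier.
All remaining values lie within [220.00, 540.00].

542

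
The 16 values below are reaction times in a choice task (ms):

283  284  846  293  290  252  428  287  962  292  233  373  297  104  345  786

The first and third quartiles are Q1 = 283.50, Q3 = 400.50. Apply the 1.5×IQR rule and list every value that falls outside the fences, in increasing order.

104, 786, 846, 962

IQR = Q3 − Q1 = 400.50 − 283.50 = 117.00.
Lower fence = Q1 − 1.5·IQR = 283.50 − 175.50 = 108.00.
Upper fence = Q3 + 1.5·IQR = 400.50 + 175.50 = 576.00.
104 < 108.00 → outlier.
786 > 576.00 → outlier.
846 > 576.00 → outlier.
962 > 576.00 → outlier.
All remaining values lie within [108.00, 576.00].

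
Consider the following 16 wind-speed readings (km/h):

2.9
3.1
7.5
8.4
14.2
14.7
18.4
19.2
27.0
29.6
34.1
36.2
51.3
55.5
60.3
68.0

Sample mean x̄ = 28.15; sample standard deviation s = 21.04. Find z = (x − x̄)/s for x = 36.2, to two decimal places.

0.38

z = (36.2 − 28.15) / 21.04 = 0.38.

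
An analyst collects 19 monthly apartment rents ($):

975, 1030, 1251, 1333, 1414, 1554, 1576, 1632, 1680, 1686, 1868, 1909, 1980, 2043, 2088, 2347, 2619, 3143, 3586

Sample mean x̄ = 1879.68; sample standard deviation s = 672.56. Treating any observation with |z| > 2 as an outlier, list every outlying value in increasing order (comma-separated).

3586

Cutoffs at x̄ ± 2s: 1879.68 ± 2·672.56 = [534.56, 3224.80].
3586: z = 2.54, |z| > 2 → outlier.
Every other value lies within [534.56, 3224.80].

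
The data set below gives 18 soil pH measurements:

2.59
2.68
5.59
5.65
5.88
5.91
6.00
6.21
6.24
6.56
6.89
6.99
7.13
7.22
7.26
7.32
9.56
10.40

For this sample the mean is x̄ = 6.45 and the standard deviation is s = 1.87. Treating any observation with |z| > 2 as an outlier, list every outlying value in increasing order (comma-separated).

2.59, 2.68, 10.40

Cutoffs at x̄ ± 2s: 6.45 ± 2·1.87 = [2.71, 10.19].
2.59: z = -2.06, |z| > 2 → outlier.
2.68: z = -2.02, |z| > 2 → outlier.
10.40: z = 2.11, |z| > 2 → outlier.
Every other value lies within [2.71, 10.19].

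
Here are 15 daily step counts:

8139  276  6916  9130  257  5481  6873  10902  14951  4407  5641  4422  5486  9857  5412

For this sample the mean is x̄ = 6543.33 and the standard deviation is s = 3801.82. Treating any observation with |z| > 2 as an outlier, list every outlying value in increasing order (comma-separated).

Cutoffs at x̄ ± 2s: 6543.33 ± 2·3801.82 = [-1060.31, 14146.97].
14951: z = 2.21, |z| > 2 → outlier.
Every other value lies within [-1060.31, 14146.97].

14951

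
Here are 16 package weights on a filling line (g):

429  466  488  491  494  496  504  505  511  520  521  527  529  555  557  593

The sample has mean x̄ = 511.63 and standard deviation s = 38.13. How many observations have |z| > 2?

Cutoffs: x̄ ± 2s = [435.37, 587.89].
Outside the cutoffs: 429, 593.

2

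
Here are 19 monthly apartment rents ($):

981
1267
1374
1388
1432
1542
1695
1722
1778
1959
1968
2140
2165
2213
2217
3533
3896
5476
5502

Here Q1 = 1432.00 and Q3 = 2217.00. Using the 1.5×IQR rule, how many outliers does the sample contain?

4

IQR = 785.00; fences at 1432.00 − 1177.50 = 254.50 and 2217.00 + 1177.50 = 3394.50.
Outside the cutoffs: 3533, 3896, 5476, 5502.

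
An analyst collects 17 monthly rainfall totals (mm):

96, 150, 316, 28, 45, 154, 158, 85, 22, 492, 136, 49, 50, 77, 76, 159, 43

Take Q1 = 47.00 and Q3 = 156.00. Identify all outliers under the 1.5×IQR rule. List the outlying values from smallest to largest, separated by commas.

IQR = Q3 − Q1 = 156.00 − 47.00 = 109.00.
Lower fence = Q1 − 1.5·IQR = 47.00 − 163.50 = -116.50.
Upper fence = Q3 + 1.5·IQR = 156.00 + 163.50 = 319.50.
492 > 319.50 → outlier.
All remaining values lie within [-116.50, 319.50].

492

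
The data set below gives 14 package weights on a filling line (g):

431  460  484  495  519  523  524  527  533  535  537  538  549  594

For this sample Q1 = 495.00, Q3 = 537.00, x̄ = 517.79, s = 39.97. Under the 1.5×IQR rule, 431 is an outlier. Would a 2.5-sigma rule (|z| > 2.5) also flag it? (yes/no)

z = (431 − 517.79) / 39.97 = -2.17.
|z| = 2.17 ≤ 2.5.

no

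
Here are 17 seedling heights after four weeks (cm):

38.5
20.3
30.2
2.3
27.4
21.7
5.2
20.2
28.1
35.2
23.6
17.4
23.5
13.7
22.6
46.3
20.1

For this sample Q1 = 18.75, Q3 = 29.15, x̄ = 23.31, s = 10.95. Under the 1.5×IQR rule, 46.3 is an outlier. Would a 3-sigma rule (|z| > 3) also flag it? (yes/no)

z = (46.3 − 23.31) / 10.95 = 2.10.
|z| = 2.10 ≤ 3.

no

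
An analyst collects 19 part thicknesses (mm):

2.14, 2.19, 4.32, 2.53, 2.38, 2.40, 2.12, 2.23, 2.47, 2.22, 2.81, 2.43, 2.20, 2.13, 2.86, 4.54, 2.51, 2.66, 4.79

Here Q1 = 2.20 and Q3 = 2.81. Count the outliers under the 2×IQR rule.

3

IQR = 0.61; fences at 2.20 − 1.22 = 0.98 and 2.81 + 1.22 = 4.03.
Outside the cutoffs: 4.32, 4.54, 4.79.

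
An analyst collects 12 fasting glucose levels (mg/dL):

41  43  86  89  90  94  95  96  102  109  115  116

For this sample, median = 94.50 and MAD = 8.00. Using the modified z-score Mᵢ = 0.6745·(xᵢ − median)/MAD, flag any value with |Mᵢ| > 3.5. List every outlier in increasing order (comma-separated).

|Mᵢ| > 3.5 ⇔ |xᵢ − 94.50| > 3.5·8.00/0.6745 = 41.51.
So outliers lie outside [52.99, 136.01].
41: M = -4.51 → outlier.
43: M = -4.34 → outlier.

41, 43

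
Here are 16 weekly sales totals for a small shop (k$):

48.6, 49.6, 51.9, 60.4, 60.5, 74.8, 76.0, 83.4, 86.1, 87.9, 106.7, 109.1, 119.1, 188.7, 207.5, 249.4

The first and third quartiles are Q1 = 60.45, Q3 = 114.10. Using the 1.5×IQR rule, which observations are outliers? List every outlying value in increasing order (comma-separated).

207.5, 249.4

IQR = Q3 − Q1 = 114.10 − 60.45 = 53.65.
Lower fence = Q1 − 1.5·IQR = 60.45 − 80.475 = -20.025.
Upper fence = Q3 + 1.5·IQR = 114.10 + 80.475 = 194.575.
207.5 > 194.575 → outlier.
249.4 > 194.575 → outlier.
All remaining values lie within [-20.025, 194.575].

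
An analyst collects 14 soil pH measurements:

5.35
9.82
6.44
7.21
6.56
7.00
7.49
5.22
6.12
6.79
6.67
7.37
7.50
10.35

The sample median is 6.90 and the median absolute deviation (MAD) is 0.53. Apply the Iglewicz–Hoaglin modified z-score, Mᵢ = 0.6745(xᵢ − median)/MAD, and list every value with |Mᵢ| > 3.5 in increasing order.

9.82, 10.35

|Mᵢ| > 3.5 ⇔ |xᵢ − 6.90| > 3.5·0.53/0.6745 = 2.75.
So outliers lie outside [4.15, 9.65].
9.82: M = 3.72 → outlier.
10.35: M = 4.39 → outlier.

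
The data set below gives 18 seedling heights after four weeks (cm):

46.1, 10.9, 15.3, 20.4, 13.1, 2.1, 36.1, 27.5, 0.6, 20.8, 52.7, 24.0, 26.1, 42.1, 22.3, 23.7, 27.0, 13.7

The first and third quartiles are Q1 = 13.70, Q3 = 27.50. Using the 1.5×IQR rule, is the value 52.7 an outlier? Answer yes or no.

IQR = Q3 − Q1 = 27.50 − 13.70 = 13.80.
Lower fence = Q1 − 1.5·IQR = 13.70 − 20.70 = -7.00.
Upper fence = Q3 + 1.5·IQR = 27.50 + 20.70 = 48.20.
52.7 lies above the upper fence.

yes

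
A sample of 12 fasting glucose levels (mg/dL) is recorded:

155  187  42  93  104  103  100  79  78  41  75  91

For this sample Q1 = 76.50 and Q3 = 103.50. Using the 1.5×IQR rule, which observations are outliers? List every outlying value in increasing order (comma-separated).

IQR = Q3 − Q1 = 103.50 − 76.50 = 27.00.
Lower fence = Q1 − 1.5·IQR = 76.50 − 40.50 = 36.00.
Upper fence = Q3 + 1.5·IQR = 103.50 + 40.50 = 144.00.
155 > 144.00 → outlier.
187 > 144.00 → outlier.
All remaining values lie within [36.00, 144.00].

155, 187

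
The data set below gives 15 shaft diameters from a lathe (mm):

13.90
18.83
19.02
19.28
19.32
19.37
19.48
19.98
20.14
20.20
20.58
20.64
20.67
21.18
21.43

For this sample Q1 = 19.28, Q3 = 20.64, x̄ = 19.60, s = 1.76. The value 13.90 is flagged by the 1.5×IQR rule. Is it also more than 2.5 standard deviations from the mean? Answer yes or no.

yes

z = (13.90 − 19.60) / 1.76 = -3.24.
|z| = 3.24 > 2.5.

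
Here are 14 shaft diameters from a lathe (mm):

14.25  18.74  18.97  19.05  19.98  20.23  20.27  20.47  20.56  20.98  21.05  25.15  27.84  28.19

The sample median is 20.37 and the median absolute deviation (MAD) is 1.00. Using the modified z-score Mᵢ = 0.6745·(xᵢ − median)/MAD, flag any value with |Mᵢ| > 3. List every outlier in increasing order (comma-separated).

|Mᵢ| > 3 ⇔ |xᵢ − 20.37| > 3·1.00/0.6745 = 4.45.
So outliers lie outside [15.92, 24.82].
14.25: M = -4.13 → outlier.
25.15: M = 3.22 → outlier.
27.84: M = 5.04 → outlier.
28.19: M = 5.27 → outlier.

14.25, 25.15, 27.84, 28.19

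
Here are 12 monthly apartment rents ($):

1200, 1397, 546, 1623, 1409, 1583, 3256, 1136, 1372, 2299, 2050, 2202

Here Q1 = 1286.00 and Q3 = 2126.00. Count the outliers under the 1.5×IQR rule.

0

IQR = 840.00; fences at 1286.00 − 1260.00 = 26.00 and 2126.00 + 1260.00 = 3386.00.
Every value lies within the cutoffs.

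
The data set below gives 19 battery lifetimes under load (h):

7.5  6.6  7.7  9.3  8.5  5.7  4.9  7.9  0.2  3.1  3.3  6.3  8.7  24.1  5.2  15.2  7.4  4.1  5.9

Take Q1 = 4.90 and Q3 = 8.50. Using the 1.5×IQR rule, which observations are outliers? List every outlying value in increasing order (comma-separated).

15.2, 24.1

IQR = Q3 − Q1 = 8.50 − 4.90 = 3.60.
Lower fence = Q1 − 1.5·IQR = 4.90 − 5.40 = -0.50.
Upper fence = Q3 + 1.5·IQR = 8.50 + 5.40 = 13.90.
15.2 > 13.90 → outlier.
24.1 > 13.90 → outlier.
All remaining values lie within [-0.50, 13.90].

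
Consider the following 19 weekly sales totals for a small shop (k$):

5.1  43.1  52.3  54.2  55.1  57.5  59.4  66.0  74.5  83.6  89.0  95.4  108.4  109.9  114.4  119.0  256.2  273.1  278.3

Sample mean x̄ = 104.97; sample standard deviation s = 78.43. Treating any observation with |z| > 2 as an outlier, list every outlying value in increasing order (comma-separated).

273.1, 278.3

Cutoffs at x̄ ± 2s: 104.97 ± 2·78.43 = [-51.89, 261.83].
273.1: z = 2.14, |z| > 2 → outlier.
278.3: z = 2.21, |z| > 2 → outlier.
Every other value lies within [-51.89, 261.83].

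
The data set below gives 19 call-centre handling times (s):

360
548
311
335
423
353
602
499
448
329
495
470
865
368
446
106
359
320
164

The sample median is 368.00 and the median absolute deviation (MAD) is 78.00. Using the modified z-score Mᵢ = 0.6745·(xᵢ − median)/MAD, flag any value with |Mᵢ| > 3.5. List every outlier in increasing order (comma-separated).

865

|Mᵢ| > 3.5 ⇔ |xᵢ − 368.00| > 3.5·78.00/0.6745 = 404.74.
So outliers lie outside [-36.74, 772.74].
865: M = 4.30 → outlier.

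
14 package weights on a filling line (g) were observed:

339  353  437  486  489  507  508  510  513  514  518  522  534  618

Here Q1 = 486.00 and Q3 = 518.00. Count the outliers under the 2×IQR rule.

IQR = 32.00; fences at 486.00 − 64.00 = 422.00 and 518.00 + 64.00 = 582.00.
Outside the cutoffs: 339, 353, 618.

3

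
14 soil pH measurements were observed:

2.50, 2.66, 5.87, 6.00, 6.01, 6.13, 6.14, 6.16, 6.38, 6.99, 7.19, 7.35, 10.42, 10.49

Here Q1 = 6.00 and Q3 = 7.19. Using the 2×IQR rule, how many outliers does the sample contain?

4

IQR = 1.19; fences at 6.00 − 2.38 = 3.62 and 7.19 + 2.38 = 9.57.
Outside the cutoffs: 2.50, 2.66, 10.42, 10.49.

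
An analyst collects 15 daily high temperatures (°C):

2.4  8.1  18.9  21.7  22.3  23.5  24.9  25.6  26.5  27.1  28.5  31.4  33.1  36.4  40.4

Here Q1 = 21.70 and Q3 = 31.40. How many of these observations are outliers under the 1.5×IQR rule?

1

IQR = 9.70; fences at 21.70 − 14.55 = 7.15 and 31.40 + 14.55 = 45.95.
Outside the cutoffs: 2.4.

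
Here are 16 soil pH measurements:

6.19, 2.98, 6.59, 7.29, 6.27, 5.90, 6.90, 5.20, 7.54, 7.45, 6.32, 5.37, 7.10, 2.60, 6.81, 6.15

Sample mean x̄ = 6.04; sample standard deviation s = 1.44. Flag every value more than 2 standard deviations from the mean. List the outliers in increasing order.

Cutoffs at x̄ ± 2s: 6.04 ± 2·1.44 = [3.16, 8.92].
2.60: z = -2.39, |z| > 2 → outlier.
2.98: z = -2.13, |z| > 2 → outlier.
Every other value lies within [3.16, 8.92].

2.60, 2.98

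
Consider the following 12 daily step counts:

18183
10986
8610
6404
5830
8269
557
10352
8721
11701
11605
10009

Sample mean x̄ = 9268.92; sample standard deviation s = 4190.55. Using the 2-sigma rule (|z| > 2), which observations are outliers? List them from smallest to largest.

557, 18183

Cutoffs at x̄ ± 2s: 9268.92 ± 2·4190.55 = [887.82, 17650.02].
557: z = -2.08, |z| > 2 → outlier.
18183: z = 2.13, |z| > 2 → outlier.
Every other value lies within [887.82, 17650.02].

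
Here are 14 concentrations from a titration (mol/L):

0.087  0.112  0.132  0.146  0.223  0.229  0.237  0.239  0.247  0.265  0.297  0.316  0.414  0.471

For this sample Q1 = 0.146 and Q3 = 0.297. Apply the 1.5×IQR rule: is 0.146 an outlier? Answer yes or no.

IQR = Q3 − Q1 = 0.297 − 0.146 = 0.151.
Lower fence = Q1 − 1.5·IQR = 0.146 − 0.2265 = -0.0805.
Upper fence = Q3 + 1.5·IQR = 0.297 + 0.2265 = 0.5235.
0.146 lies within [-0.0805, 0.5235].

no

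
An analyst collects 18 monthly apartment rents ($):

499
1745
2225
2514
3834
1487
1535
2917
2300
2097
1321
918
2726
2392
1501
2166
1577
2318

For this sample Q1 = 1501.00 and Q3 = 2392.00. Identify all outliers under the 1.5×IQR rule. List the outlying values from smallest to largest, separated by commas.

IQR = Q3 − Q1 = 2392.00 − 1501.00 = 891.00.
Lower fence = Q1 − 1.5·IQR = 1501.00 − 1336.50 = 164.50.
Upper fence = Q3 + 1.5·IQR = 2392.00 + 1336.50 = 3728.50.
3834 > 3728.50 → outlier.
All remaining values lie within [164.50, 3728.50].

3834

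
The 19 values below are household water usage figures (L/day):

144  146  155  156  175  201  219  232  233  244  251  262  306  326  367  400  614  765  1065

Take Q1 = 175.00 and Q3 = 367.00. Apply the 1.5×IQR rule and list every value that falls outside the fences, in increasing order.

765, 1065

IQR = Q3 − Q1 = 367.00 − 175.00 = 192.00.
Lower fence = Q1 − 1.5·IQR = 175.00 − 288.00 = -113.00.
Upper fence = Q3 + 1.5·IQR = 367.00 + 288.00 = 655.00.
765 > 655.00 → outlier.
1065 > 655.00 → outlier.
All remaining values lie within [-113.00, 655.00].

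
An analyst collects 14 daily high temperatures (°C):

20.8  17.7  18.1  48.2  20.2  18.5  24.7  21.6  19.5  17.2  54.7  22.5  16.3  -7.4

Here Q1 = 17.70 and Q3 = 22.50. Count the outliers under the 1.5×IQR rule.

IQR = 4.80; fences at 17.70 − 7.20 = 10.50 and 22.50 + 7.20 = 29.70.
Outside the cutoffs: -7.4, 48.2, 54.7.

3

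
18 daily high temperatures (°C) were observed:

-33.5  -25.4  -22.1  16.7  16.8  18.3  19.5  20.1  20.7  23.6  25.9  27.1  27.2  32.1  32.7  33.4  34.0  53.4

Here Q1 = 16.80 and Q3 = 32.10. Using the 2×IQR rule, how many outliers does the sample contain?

IQR = 15.30; fences at 16.80 − 30.60 = -13.80 and 32.10 + 30.60 = 62.70.
Outside the cutoffs: -33.5, -25.4, -22.1.

3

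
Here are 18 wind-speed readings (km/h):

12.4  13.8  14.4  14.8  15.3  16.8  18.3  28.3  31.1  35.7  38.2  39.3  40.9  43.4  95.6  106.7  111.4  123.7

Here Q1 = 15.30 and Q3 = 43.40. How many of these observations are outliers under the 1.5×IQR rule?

4

IQR = 28.10; fences at 15.30 − 42.15 = -26.85 and 43.40 + 42.15 = 85.55.
Outside the cutoffs: 95.6, 106.7, 111.4, 123.7.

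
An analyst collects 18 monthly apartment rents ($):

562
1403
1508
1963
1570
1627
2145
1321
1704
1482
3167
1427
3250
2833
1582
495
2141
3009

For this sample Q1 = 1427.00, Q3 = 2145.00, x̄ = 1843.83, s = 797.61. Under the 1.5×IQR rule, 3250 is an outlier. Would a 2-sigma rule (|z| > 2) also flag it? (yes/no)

no

z = (3250 − 1843.83) / 797.61 = 1.76.
|z| = 1.76 ≤ 2.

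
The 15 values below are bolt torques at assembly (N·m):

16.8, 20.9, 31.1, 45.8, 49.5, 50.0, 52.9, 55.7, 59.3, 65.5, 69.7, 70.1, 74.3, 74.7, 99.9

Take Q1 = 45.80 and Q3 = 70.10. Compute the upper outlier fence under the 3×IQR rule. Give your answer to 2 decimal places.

IQR = Q3 − Q1 = 70.10 − 45.80 = 24.30.
Lower fence = Q1 − 3·IQR = 45.80 − 72.90 = -27.10.
Upper fence = Q3 + 3·IQR = 70.10 + 72.90 = 143.00.

143.00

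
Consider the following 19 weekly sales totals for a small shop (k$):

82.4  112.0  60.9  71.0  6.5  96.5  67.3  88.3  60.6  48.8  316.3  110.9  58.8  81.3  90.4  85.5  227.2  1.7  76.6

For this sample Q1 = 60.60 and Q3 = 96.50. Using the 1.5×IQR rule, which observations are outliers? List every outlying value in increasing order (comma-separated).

IQR = Q3 − Q1 = 96.50 − 60.60 = 35.90.
Lower fence = Q1 − 1.5·IQR = 60.60 − 53.85 = 6.75.
Upper fence = Q3 + 1.5·IQR = 96.50 + 53.85 = 150.35.
1.7 < 6.75 → outlier.
6.5 < 6.75 → outlier.
227.2 > 150.35 → outlier.
316.3 > 150.35 → outlier.
All remaining values lie within [6.75, 150.35].

1.7, 6.5, 227.2, 316.3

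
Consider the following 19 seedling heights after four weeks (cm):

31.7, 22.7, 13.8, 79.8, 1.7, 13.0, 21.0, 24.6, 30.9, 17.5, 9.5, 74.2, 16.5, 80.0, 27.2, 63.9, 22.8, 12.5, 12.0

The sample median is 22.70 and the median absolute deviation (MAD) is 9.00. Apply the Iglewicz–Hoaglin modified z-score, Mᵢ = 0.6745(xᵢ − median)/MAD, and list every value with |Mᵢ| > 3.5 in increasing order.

|Mᵢ| > 3.5 ⇔ |xᵢ − 22.70| > 3.5·9.00/0.6745 = 46.70.
So outliers lie outside [-24.00, 69.40].
74.2: M = 3.86 → outlier.
79.8: M = 4.28 → outlier.
80.0: M = 4.29 → outlier.

74.2, 79.8, 80.0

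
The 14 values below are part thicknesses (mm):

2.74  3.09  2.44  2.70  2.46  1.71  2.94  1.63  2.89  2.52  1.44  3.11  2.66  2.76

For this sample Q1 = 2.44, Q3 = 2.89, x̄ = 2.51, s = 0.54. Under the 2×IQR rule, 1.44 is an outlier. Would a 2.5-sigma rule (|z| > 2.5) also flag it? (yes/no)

no

z = (1.44 − 2.51) / 0.54 = -1.98.
|z| = 1.98 ≤ 2.5.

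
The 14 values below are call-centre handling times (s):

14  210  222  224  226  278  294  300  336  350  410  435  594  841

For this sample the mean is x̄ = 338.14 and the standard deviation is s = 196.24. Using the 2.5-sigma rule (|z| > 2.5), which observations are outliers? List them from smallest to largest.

841

Cutoffs at x̄ ± 2.5s: 338.14 ± 2.5·196.24 = [-152.46, 828.74].
841: z = 2.56, |z| > 2.5 → outlier.
Every other value lies within [-152.46, 828.74].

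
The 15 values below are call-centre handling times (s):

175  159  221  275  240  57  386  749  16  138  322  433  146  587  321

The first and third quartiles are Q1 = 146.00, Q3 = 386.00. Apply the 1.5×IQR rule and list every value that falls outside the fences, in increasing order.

IQR = Q3 − Q1 = 386.00 − 146.00 = 240.00.
Lower fence = Q1 − 1.5·IQR = 146.00 − 360.00 = -214.00.
Upper fence = Q3 + 1.5·IQR = 386.00 + 360.00 = 746.00.
749 > 746.00 → outlier.
All remaining values lie within [-214.00, 746.00].

749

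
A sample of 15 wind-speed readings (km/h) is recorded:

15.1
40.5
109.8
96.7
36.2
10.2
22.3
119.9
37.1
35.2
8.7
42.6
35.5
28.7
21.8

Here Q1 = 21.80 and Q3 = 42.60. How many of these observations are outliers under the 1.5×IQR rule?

IQR = 20.80; fences at 21.80 − 31.20 = -9.40 and 42.60 + 31.20 = 73.80.
Outside the cutoffs: 96.7, 109.8, 119.9.

3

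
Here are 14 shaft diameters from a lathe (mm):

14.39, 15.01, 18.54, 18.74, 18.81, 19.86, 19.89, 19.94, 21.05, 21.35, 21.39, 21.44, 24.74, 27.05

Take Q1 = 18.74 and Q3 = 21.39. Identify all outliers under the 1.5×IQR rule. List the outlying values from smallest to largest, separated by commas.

14.39, 27.05

IQR = Q3 − Q1 = 21.39 − 18.74 = 2.65.
Lower fence = Q1 − 1.5·IQR = 18.74 − 3.975 = 14.765.
Upper fence = Q3 + 1.5·IQR = 21.39 + 3.975 = 25.365.
14.39 < 14.765 → outlier.
27.05 > 25.365 → outlier.
All remaining values lie within [14.765, 25.365].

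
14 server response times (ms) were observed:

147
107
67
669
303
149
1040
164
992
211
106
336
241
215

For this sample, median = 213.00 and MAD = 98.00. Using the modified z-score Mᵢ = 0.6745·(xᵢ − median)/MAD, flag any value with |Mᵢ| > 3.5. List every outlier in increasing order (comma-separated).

992, 1040

|Mᵢ| > 3.5 ⇔ |xᵢ − 213.00| > 3.5·98.00/0.6745 = 508.52.
So outliers lie outside [-295.52, 721.52].
992: M = 5.36 → outlier.
1040: M = 5.69 → outlier.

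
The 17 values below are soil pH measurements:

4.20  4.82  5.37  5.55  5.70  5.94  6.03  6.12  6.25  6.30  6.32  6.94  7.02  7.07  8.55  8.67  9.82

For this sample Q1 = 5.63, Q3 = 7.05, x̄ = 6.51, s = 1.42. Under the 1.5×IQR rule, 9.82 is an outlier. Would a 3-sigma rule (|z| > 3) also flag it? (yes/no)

no

z = (9.82 − 6.51) / 1.42 = 2.33.
|z| = 2.33 ≤ 3.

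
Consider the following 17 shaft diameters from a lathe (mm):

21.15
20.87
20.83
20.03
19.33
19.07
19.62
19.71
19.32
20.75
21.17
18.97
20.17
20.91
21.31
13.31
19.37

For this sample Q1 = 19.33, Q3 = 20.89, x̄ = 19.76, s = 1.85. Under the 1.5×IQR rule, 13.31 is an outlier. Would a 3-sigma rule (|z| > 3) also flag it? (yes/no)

yes

z = (13.31 − 19.76) / 1.85 = -3.49.
|z| = 3.49 > 3.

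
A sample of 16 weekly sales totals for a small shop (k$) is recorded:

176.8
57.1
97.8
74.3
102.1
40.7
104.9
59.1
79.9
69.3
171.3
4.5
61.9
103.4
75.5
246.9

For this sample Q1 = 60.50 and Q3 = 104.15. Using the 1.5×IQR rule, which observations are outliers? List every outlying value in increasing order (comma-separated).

IQR = Q3 − Q1 = 104.15 − 60.50 = 43.65.
Lower fence = Q1 − 1.5·IQR = 60.50 − 65.475 = -4.975.
Upper fence = Q3 + 1.5·IQR = 104.15 + 65.475 = 169.625.
171.3 > 169.625 → outlier.
176.8 > 169.625 → outlier.
246.9 > 169.625 → outlier.
All remaining values lie within [-4.975, 169.625].

171.3, 176.8, 246.9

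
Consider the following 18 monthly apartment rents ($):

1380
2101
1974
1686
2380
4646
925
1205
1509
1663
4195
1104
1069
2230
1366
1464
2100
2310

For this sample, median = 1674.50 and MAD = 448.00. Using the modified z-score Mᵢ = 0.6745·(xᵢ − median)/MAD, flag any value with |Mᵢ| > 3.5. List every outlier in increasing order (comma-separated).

|Mᵢ| > 3.5 ⇔ |xᵢ − 1674.50| > 3.5·448.00/0.6745 = 2324.68.
So outliers lie outside [-650.18, 3999.18].
4195: M = 3.79 → outlier.
4646: M = 4.47 → outlier.

4195, 4646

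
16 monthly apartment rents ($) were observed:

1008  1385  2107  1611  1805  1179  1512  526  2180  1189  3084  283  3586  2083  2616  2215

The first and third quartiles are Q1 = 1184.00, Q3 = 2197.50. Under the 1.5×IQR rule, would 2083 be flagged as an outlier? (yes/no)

no

IQR = Q3 − Q1 = 2197.50 − 1184.00 = 1013.50.
Lower fence = Q1 − 1.5·IQR = 1184.00 − 1520.25 = -336.25.
Upper fence = Q3 + 1.5·IQR = 2197.50 + 1520.25 = 3717.75.
2083 lies within [-336.25, 3717.75].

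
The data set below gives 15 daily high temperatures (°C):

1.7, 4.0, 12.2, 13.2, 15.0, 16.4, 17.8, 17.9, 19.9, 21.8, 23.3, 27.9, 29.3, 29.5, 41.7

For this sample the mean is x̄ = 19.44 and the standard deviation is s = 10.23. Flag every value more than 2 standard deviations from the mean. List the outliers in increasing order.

Cutoffs at x̄ ± 2s: 19.44 ± 2·10.23 = [-1.02, 39.90].
41.7: z = 2.18, |z| > 2 → outlier.
Every other value lies within [-1.02, 39.90].

41.7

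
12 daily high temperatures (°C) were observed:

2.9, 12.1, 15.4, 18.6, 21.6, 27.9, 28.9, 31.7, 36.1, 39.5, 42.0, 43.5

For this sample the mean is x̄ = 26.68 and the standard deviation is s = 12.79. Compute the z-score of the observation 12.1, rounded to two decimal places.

-1.14

z = (12.1 − 26.68) / 12.79 = -1.14.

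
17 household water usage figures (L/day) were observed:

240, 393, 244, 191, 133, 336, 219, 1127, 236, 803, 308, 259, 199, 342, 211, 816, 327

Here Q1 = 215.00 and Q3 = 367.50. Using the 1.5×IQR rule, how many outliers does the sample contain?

3

IQR = 152.50; fences at 215.00 − 228.75 = -13.75 and 367.50 + 228.75 = 596.25.
Outside the cutoffs: 803, 816, 1127.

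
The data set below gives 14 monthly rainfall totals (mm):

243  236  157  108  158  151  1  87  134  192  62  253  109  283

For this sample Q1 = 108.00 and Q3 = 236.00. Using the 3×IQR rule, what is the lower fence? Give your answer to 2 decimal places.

-276.00

IQR = Q3 − Q1 = 236.00 − 108.00 = 128.00.
Lower fence = Q1 − 3·IQR = 108.00 − 384.00 = -276.00.
Upper fence = Q3 + 3·IQR = 236.00 + 384.00 = 620.00.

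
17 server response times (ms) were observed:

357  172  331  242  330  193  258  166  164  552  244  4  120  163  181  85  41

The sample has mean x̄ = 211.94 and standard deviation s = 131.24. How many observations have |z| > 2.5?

Cutoffs: x̄ ± 2.5s = [-116.16, 540.04].
Outside the cutoffs: 552.

1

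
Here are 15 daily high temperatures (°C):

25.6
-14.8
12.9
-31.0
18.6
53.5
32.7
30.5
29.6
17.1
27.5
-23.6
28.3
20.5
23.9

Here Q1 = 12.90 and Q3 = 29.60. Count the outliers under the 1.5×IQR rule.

IQR = 16.70; fences at 12.90 − 25.05 = -12.15 and 29.60 + 25.05 = 54.65.
Outside the cutoffs: -31.0, -23.6, -14.8.

3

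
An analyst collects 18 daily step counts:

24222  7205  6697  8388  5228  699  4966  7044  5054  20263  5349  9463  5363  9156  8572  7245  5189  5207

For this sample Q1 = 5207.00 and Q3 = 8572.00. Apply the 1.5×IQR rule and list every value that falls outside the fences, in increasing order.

IQR = Q3 − Q1 = 8572.00 − 5207.00 = 3365.00.
Lower fence = Q1 − 1.5·IQR = 5207.00 − 5047.50 = 159.50.
Upper fence = Q3 + 1.5·IQR = 8572.00 + 5047.50 = 13619.50.
20263 > 13619.50 → outlier.
24222 > 13619.50 → outlier.
All remaining values lie within [159.50, 13619.50].

20263, 24222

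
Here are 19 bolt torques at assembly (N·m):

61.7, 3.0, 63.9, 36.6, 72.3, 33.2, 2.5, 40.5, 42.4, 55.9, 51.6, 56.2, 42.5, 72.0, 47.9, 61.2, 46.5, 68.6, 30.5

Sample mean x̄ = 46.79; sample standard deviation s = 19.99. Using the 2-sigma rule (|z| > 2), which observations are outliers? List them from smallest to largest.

Cutoffs at x̄ ± 2s: 46.79 ± 2·19.99 = [6.81, 86.77].
2.5: z = -2.22, |z| > 2 → outlier.
3.0: z = -2.19, |z| > 2 → outlier.
Every other value lies within [6.81, 86.77].

2.5, 3.0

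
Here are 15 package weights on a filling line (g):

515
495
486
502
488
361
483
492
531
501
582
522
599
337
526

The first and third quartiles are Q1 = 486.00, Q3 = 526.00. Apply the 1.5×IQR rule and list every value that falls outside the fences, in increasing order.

IQR = Q3 − Q1 = 526.00 − 486.00 = 40.00.
Lower fence = Q1 − 1.5·IQR = 486.00 − 60.00 = 426.00.
Upper fence = Q3 + 1.5·IQR = 526.00 + 60.00 = 586.00.
337 < 426.00 → outlier.
361 < 426.00 → outlier.
599 > 586.00 → outlier.
All remaining values lie within [426.00, 586.00].

337, 361, 599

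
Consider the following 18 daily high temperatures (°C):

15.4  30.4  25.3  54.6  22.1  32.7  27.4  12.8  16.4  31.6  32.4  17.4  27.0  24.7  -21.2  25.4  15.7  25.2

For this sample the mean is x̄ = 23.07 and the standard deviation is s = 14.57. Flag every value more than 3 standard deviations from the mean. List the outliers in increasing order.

-21.2

Cutoffs at x̄ ± 3s: 23.07 ± 3·14.57 = [-20.64, 66.78].
-21.2: z = -3.04, |z| > 3 → outlier.
Every other value lies within [-20.64, 66.78].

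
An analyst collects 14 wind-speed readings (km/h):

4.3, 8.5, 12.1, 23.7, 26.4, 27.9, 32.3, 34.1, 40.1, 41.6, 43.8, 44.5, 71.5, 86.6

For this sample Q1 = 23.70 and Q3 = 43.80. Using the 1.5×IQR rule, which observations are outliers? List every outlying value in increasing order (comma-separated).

86.6

IQR = Q3 − Q1 = 43.80 − 23.70 = 20.10.
Lower fence = Q1 − 1.5·IQR = 23.70 − 30.15 = -6.45.
Upper fence = Q3 + 1.5·IQR = 43.80 + 30.15 = 73.95.
86.6 > 73.95 → outlier.
All remaining values lie within [-6.45, 73.95].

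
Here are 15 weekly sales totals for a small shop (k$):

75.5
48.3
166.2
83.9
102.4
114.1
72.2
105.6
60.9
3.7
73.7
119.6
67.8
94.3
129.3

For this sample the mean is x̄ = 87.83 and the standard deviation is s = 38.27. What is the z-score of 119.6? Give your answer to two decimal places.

z = (119.6 − 87.83) / 38.27 = 0.83.

0.83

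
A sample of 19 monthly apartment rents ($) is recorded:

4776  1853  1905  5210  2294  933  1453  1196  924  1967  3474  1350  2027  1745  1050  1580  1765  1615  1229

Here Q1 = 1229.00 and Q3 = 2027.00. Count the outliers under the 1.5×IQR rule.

3

IQR = 798.00; fences at 1229.00 − 1197.00 = 32.00 and 2027.00 + 1197.00 = 3224.00.
Outside the cutoffs: 3474, 4776, 5210.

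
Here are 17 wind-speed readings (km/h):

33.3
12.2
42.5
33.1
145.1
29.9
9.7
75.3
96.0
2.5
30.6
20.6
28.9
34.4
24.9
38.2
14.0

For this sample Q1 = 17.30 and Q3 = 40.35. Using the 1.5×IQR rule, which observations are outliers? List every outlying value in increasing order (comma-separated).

IQR = Q3 − Q1 = 40.35 − 17.30 = 23.05.
Lower fence = Q1 − 1.5·IQR = 17.30 − 34.575 = -17.275.
Upper fence = Q3 + 1.5·IQR = 40.35 + 34.575 = 74.925.
75.3 > 74.925 → outlier.
96.0 > 74.925 → outlier.
145.1 > 74.925 → outlier.
All remaining values lie within [-17.275, 74.925].

75.3, 96.0, 145.1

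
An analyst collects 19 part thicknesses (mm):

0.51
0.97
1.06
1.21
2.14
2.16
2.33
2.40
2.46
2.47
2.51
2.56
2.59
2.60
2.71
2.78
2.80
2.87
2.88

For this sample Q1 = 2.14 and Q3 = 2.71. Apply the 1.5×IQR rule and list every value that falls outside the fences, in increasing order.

0.51, 0.97, 1.06, 1.21

IQR = Q3 − Q1 = 2.71 − 2.14 = 0.57.
Lower fence = Q1 − 1.5·IQR = 2.14 − 0.855 = 1.285.
Upper fence = Q3 + 1.5·IQR = 2.71 + 0.855 = 3.565.
0.51 < 1.285 → outlier.
0.97 < 1.285 → outlier.
1.06 < 1.285 → outlier.
1.21 < 1.285 → outlier.
All remaining values lie within [1.285, 3.565].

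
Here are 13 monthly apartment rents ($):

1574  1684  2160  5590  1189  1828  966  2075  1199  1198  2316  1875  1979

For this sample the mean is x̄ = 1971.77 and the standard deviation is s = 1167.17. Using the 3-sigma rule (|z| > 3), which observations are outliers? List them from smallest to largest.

5590

Cutoffs at x̄ ± 3s: 1971.77 ± 3·1167.17 = [-1529.74, 5473.28].
5590: z = 3.10, |z| > 3 → outlier.
Every other value lies within [-1529.74, 5473.28].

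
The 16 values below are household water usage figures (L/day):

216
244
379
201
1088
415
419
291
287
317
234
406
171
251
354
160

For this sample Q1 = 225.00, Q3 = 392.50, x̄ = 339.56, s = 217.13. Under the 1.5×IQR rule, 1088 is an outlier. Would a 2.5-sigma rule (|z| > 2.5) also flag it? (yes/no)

yes

z = (1088 − 339.56) / 217.13 = 3.45.
|z| = 3.45 > 2.5.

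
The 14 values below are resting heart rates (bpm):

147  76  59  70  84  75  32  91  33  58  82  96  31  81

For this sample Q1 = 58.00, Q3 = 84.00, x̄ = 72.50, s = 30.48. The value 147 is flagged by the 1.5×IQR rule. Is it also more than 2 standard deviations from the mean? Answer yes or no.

yes

z = (147 − 72.50) / 30.48 = 2.44.
|z| = 2.44 > 2.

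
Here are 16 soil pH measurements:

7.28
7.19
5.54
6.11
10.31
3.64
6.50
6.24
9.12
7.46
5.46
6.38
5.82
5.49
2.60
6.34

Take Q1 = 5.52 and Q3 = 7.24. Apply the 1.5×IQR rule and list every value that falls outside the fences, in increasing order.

IQR = Q3 − Q1 = 7.24 − 5.52 = 1.72.
Lower fence = Q1 − 1.5·IQR = 5.52 − 2.58 = 2.94.
Upper fence = Q3 + 1.5·IQR = 7.24 + 2.58 = 9.82.
2.60 < 2.94 → outlier.
10.31 > 9.82 → outlier.
All remaining values lie within [2.94, 9.82].

2.60, 10.31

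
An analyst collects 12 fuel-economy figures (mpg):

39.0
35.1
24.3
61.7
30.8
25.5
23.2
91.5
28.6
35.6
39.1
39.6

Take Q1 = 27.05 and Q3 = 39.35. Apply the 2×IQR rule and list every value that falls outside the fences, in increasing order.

IQR = Q3 − Q1 = 39.35 − 27.05 = 12.30.
Lower fence = Q1 − 2·IQR = 27.05 − 24.60 = 2.45.
Upper fence = Q3 + 2·IQR = 39.35 + 24.60 = 63.95.
91.5 > 63.95 → outlier.
All remaining values lie within [2.45, 63.95].

91.5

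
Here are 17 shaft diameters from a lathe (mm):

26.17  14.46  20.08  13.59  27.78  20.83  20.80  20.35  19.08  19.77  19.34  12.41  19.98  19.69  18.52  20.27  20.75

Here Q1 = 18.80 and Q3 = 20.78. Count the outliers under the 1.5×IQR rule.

IQR = 1.98; fences at 18.80 − 2.97 = 15.83 and 20.78 + 2.97 = 23.75.
Outside the cutoffs: 12.41, 13.59, 14.46, 26.17, 27.78.

5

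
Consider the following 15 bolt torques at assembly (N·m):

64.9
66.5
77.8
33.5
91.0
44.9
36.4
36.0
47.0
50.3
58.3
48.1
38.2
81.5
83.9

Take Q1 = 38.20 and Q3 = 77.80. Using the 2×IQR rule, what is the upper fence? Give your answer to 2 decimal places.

IQR = Q3 − Q1 = 77.80 − 38.20 = 39.60.
Lower fence = Q1 − 2·IQR = 38.20 − 79.20 = -41.00.
Upper fence = Q3 + 2·IQR = 77.80 + 79.20 = 157.00.

157.00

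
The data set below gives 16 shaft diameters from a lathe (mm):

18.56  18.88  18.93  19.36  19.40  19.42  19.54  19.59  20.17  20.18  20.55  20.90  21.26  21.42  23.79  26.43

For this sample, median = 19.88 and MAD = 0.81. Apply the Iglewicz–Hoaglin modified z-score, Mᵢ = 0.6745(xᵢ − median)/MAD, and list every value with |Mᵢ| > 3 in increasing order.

|Mᵢ| > 3 ⇔ |xᵢ − 19.88| > 3·0.81/0.6745 = 3.60.
So outliers lie outside [16.28, 23.48].
23.79: M = 3.26 → outlier.
26.43: M = 5.45 → outlier.

23.79, 26.43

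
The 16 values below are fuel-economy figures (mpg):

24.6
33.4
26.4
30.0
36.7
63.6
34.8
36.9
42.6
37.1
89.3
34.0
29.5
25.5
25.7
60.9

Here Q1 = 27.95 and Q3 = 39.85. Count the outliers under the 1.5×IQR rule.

IQR = 11.90; fences at 27.95 − 17.85 = 10.10 and 39.85 + 17.85 = 57.70.
Outside the cutoffs: 60.9, 63.6, 89.3.

3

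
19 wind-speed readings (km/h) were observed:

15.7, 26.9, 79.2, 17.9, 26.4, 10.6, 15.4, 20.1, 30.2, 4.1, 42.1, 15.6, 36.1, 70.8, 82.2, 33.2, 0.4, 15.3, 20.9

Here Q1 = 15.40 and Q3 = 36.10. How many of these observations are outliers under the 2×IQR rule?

IQR = 20.70; fences at 15.40 − 41.40 = -26.00 and 36.10 + 41.40 = 77.50.
Outside the cutoffs: 79.2, 82.2.

2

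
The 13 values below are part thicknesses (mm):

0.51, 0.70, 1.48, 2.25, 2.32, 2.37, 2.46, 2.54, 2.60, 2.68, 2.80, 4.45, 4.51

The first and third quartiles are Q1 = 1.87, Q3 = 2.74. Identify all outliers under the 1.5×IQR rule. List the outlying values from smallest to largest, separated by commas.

IQR = Q3 − Q1 = 2.74 − 1.87 = 0.87.
Lower fence = Q1 − 1.5·IQR = 1.87 − 1.305 = 0.565.
Upper fence = Q3 + 1.5·IQR = 2.74 + 1.305 = 4.045.
0.51 < 0.565 → outlier.
4.45 > 4.045 → outlier.
4.51 > 4.045 → outlier.
All remaining values lie within [0.565, 4.045].

0.51, 4.45, 4.51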